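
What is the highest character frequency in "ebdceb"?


Input: ebdceb
Character counts:
  'b': 2
  'c': 1
  'd': 1
  'e': 2
Maximum frequency: 2

2


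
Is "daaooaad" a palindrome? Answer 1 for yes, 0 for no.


Input: daaooaad
Reversed: daaooaad
  Compare pos 0 ('d') with pos 7 ('d'): match
  Compare pos 1 ('a') with pos 6 ('a'): match
  Compare pos 2 ('a') with pos 5 ('a'): match
  Compare pos 3 ('o') with pos 4 ('o'): match
Result: palindrome

1


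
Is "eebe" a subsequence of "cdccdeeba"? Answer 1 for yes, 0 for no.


Check if "eebe" is a subsequence of "cdccdeeba"
Greedy scan:
  Position 0 ('c'): no match needed
  Position 1 ('d'): no match needed
  Position 2 ('c'): no match needed
  Position 3 ('c'): no match needed
  Position 4 ('d'): no match needed
  Position 5 ('e'): matches sub[0] = 'e'
  Position 6 ('e'): matches sub[1] = 'e'
  Position 7 ('b'): matches sub[2] = 'b'
  Position 8 ('a'): no match needed
Only matched 3/4 characters => not a subsequence

0


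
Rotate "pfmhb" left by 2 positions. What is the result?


Input: "pfmhb", rotate left by 2
First 2 characters: "pf"
Remaining characters: "mhb"
Concatenate remaining + first: "mhb" + "pf" = "mhbpf"

mhbpf


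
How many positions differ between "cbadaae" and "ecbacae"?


Comparing "cbadaae" and "ecbacae" position by position:
  Position 0: 'c' vs 'e' => DIFFER
  Position 1: 'b' vs 'c' => DIFFER
  Position 2: 'a' vs 'b' => DIFFER
  Position 3: 'd' vs 'a' => DIFFER
  Position 4: 'a' vs 'c' => DIFFER
  Position 5: 'a' vs 'a' => same
  Position 6: 'e' vs 'e' => same
Positions that differ: 5

5


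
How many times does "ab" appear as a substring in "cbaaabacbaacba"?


Searching for "ab" in "cbaaabacbaacba"
Scanning each position:
  Position 0: "cb" => no
  Position 1: "ba" => no
  Position 2: "aa" => no
  Position 3: "aa" => no
  Position 4: "ab" => MATCH
  Position 5: "ba" => no
  Position 6: "ac" => no
  Position 7: "cb" => no
  Position 8: "ba" => no
  Position 9: "aa" => no
  Position 10: "ac" => no
  Position 11: "cb" => no
  Position 12: "ba" => no
Total occurrences: 1

1


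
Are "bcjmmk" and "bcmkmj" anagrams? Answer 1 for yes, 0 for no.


Strings: "bcjmmk", "bcmkmj"
Sorted first:  bcjkmm
Sorted second: bcjkmm
Sorted forms match => anagrams

1


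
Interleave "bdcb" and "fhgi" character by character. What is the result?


Interleaving "bdcb" and "fhgi":
  Position 0: 'b' from first, 'f' from second => "bf"
  Position 1: 'd' from first, 'h' from second => "dh"
  Position 2: 'c' from first, 'g' from second => "cg"
  Position 3: 'b' from first, 'i' from second => "bi"
Result: bfdhcgbi

bfdhcgbi


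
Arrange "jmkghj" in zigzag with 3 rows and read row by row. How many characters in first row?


Zigzag "jmkghj" into 3 rows:
Placing characters:
  'j' => row 0
  'm' => row 1
  'k' => row 2
  'g' => row 1
  'h' => row 0
  'j' => row 1
Rows:
  Row 0: "jh"
  Row 1: "mgj"
  Row 2: "k"
First row length: 2

2


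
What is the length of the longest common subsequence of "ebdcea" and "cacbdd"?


LCS of "ebdcea" and "cacbdd"
DP table:
           c    a    c    b    d    d
      0    0    0    0    0    0    0
  e   0    0    0    0    0    0    0
  b   0    0    0    0    1    1    1
  d   0    0    0    0    1    2    2
  c   0    1    1    1    1    2    2
  e   0    1    1    1    1    2    2
  a   0    1    2    2    2    2    2
LCS length = dp[6][6] = 2

2


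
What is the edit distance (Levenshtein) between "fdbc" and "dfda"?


Computing edit distance: "fdbc" -> "dfda"
DP table:
           d    f    d    a
      0    1    2    3    4
  f   1    1    1    2    3
  d   2    1    2    1    2
  b   3    2    2    2    2
  c   4    3    3    3    3
Edit distance = dp[4][4] = 3

3


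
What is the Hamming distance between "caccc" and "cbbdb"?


Comparing "caccc" and "cbbdb" position by position:
  Position 0: 'c' vs 'c' => same
  Position 1: 'a' vs 'b' => differ
  Position 2: 'c' vs 'b' => differ
  Position 3: 'c' vs 'd' => differ
  Position 4: 'c' vs 'b' => differ
Total differences (Hamming distance): 4

4


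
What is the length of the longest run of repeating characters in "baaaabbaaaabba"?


Input: "baaaabbaaaabba"
Scanning for longest run:
  Position 1 ('a'): new char, reset run to 1
  Position 2 ('a'): continues run of 'a', length=2
  Position 3 ('a'): continues run of 'a', length=3
  Position 4 ('a'): continues run of 'a', length=4
  Position 5 ('b'): new char, reset run to 1
  Position 6 ('b'): continues run of 'b', length=2
  Position 7 ('a'): new char, reset run to 1
  Position 8 ('a'): continues run of 'a', length=2
  Position 9 ('a'): continues run of 'a', length=3
  Position 10 ('a'): continues run of 'a', length=4
  Position 11 ('b'): new char, reset run to 1
  Position 12 ('b'): continues run of 'b', length=2
  Position 13 ('a'): new char, reset run to 1
Longest run: 'a' with length 4

4


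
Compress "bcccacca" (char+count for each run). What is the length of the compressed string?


Input: bcccacca
Runs:
  'b' x 1 => "b1"
  'c' x 3 => "c3"
  'a' x 1 => "a1"
  'c' x 2 => "c2"
  'a' x 1 => "a1"
Compressed: "b1c3a1c2a1"
Compressed length: 10

10


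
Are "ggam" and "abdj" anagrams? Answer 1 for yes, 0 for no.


Strings: "ggam", "abdj"
Sorted first:  aggm
Sorted second: abdj
Differ at position 1: 'g' vs 'b' => not anagrams

0


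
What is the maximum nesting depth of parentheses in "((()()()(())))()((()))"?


Input: "((()()()(())))()((()))"
Tracking depth:
  Position 0 '(': depth becomes 1
  Position 1 '(': depth becomes 2
  Position 2 '(': depth becomes 3
  Position 3 ')': depth becomes 2
  Position 4 '(': depth becomes 3
  Position 5 ')': depth becomes 2
  Position 6 '(': depth becomes 3
  Position 7 ')': depth becomes 2
  Position 8 '(': depth becomes 3
  Position 9 '(': depth becomes 4
  Position 10 ')': depth becomes 3
  Position 11 ')': depth becomes 2
  Position 12 ')': depth becomes 1
  Position 13 ')': depth becomes 0
  Position 14 '(': depth becomes 1
  Position 15 ')': depth becomes 0
  Position 16 '(': depth becomes 1
  Position 17 '(': depth becomes 2
  Position 18 '(': depth becomes 3
  Position 19 ')': depth becomes 2
  Position 20 ')': depth becomes 1
  Position 21 ')': depth becomes 0
Maximum depth reached: 4

4


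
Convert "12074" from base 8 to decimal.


Input: "12074" in base 8
Positional expansion:
  Digit '1' (value 1) x 8^4 = 4096
  Digit '2' (value 2) x 8^3 = 1024
  Digit '0' (value 0) x 8^2 = 0
  Digit '7' (value 7) x 8^1 = 56
  Digit '4' (value 4) x 8^0 = 4
Sum = 5180

5180


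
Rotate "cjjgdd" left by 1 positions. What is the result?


Input: "cjjgdd", rotate left by 1
First 1 characters: "c"
Remaining characters: "jjgdd"
Concatenate remaining + first: "jjgdd" + "c" = "jjgddc"

jjgddc


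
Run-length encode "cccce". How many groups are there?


Input: cccce
Scanning for consecutive runs:
  Group 1: 'c' x 4 (positions 0-3)
  Group 2: 'e' x 1 (positions 4-4)
Total groups: 2

2


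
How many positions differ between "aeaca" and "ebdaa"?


Comparing "aeaca" and "ebdaa" position by position:
  Position 0: 'a' vs 'e' => DIFFER
  Position 1: 'e' vs 'b' => DIFFER
  Position 2: 'a' vs 'd' => DIFFER
  Position 3: 'c' vs 'a' => DIFFER
  Position 4: 'a' vs 'a' => same
Positions that differ: 4

4


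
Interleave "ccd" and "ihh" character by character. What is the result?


Interleaving "ccd" and "ihh":
  Position 0: 'c' from first, 'i' from second => "ci"
  Position 1: 'c' from first, 'h' from second => "ch"
  Position 2: 'd' from first, 'h' from second => "dh"
Result: cichdh

cichdh


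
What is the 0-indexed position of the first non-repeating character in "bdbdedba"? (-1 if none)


Input: bdbdedba
Character frequencies:
  'a': 1
  'b': 3
  'd': 3
  'e': 1
Scanning left to right for freq == 1:
  Position 0 ('b'): freq=3, skip
  Position 1 ('d'): freq=3, skip
  Position 2 ('b'): freq=3, skip
  Position 3 ('d'): freq=3, skip
  Position 4 ('e'): unique! => answer = 4

4


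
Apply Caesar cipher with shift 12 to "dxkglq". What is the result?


Caesar cipher: shift "dxkglq" by 12
  'd' (pos 3) + 12 = pos 15 = 'p'
  'x' (pos 23) + 12 = pos 9 = 'j'
  'k' (pos 10) + 12 = pos 22 = 'w'
  'g' (pos 6) + 12 = pos 18 = 's'
  'l' (pos 11) + 12 = pos 23 = 'x'
  'q' (pos 16) + 12 = pos 2 = 'c'
Result: pjwsxc

pjwsxc


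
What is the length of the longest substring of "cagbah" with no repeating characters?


Input: "cagbah"
Sliding window (track last position of each char):
  Position 0 ('c'): window [0,0] length 1 -- new best
  Position 1 ('a'): window [0,1] length 2 -- new best
  Position 2 ('g'): window [0,2] length 3 -- new best
  Position 3 ('b'): window [0,3] length 4 -- new best
  Position 4 ('a'): repeat (last at 1), move window start to 2
  Position 4 ('a'): window [2,4] length 3
  Position 5 ('h'): window [2,5] length 4
Longest substring with no repeats: "cagb" with length 4

4


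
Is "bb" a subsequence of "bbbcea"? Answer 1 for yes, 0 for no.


Check if "bb" is a subsequence of "bbbcea"
Greedy scan:
  Position 0 ('b'): matches sub[0] = 'b'
  Position 1 ('b'): matches sub[1] = 'b'
  Position 2 ('b'): no match needed
  Position 3 ('c'): no match needed
  Position 4 ('e'): no match needed
  Position 5 ('a'): no match needed
All 2 characters matched => is a subsequence

1


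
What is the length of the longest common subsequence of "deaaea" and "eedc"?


LCS of "deaaea" and "eedc"
DP table:
           e    e    d    c
      0    0    0    0    0
  d   0    0    0    1    1
  e   0    1    1    1    1
  a   0    1    1    1    1
  a   0    1    1    1    1
  e   0    1    2    2    2
  a   0    1    2    2    2
LCS length = dp[6][4] = 2

2


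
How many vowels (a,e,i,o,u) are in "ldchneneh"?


Input: ldchneneh
Checking each character:
  'l' at position 0: consonant
  'd' at position 1: consonant
  'c' at position 2: consonant
  'h' at position 3: consonant
  'n' at position 4: consonant
  'e' at position 5: vowel (running total: 1)
  'n' at position 6: consonant
  'e' at position 7: vowel (running total: 2)
  'h' at position 8: consonant
Total vowels: 2

2


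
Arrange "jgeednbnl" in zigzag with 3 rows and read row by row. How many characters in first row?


Zigzag "jgeednbnl" into 3 rows:
Placing characters:
  'j' => row 0
  'g' => row 1
  'e' => row 2
  'e' => row 1
  'd' => row 0
  'n' => row 1
  'b' => row 2
  'n' => row 1
  'l' => row 0
Rows:
  Row 0: "jdl"
  Row 1: "genn"
  Row 2: "eb"
First row length: 3

3


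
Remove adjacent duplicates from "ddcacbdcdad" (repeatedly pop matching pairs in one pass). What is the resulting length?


Input: ddcacbdcdad
Stack-based adjacent duplicate removal:
  Read 'd': push. Stack: d
  Read 'd': matches stack top 'd' => pop. Stack: (empty)
  Read 'c': push. Stack: c
  Read 'a': push. Stack: ca
  Read 'c': push. Stack: cac
  Read 'b': push. Stack: cacb
  Read 'd': push. Stack: cacbd
  Read 'c': push. Stack: cacbdc
  Read 'd': push. Stack: cacbdcd
  Read 'a': push. Stack: cacbdcda
  Read 'd': push. Stack: cacbdcdad
Final stack: "cacbdcdad" (length 9)

9


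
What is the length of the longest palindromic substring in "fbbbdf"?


Input: "fbbbdf"
Checking substrings for palindromes:
  [1:4] "bbb" (len 3) => palindrome
  [1:3] "bb" (len 2) => palindrome
  [2:4] "bb" (len 2) => palindrome
Longest palindromic substring: "bbb" with length 3

3


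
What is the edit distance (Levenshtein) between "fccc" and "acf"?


Computing edit distance: "fccc" -> "acf"
DP table:
           a    c    f
      0    1    2    3
  f   1    1    2    2
  c   2    2    1    2
  c   3    3    2    2
  c   4    4    3    3
Edit distance = dp[4][3] = 3

3


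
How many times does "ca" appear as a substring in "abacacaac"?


Searching for "ca" in "abacacaac"
Scanning each position:
  Position 0: "ab" => no
  Position 1: "ba" => no
  Position 2: "ac" => no
  Position 3: "ca" => MATCH
  Position 4: "ac" => no
  Position 5: "ca" => MATCH
  Position 6: "aa" => no
  Position 7: "ac" => no
Total occurrences: 2

2


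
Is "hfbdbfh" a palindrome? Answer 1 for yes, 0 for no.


Input: hfbdbfh
Reversed: hfbdbfh
  Compare pos 0 ('h') with pos 6 ('h'): match
  Compare pos 1 ('f') with pos 5 ('f'): match
  Compare pos 2 ('b') with pos 4 ('b'): match
Result: palindrome

1


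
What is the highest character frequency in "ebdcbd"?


Input: ebdcbd
Character counts:
  'b': 2
  'c': 1
  'd': 2
  'e': 1
Maximum frequency: 2

2


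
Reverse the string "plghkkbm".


Input: plghkkbm
Reading characters right to left:
  Position 7: 'm'
  Position 6: 'b'
  Position 5: 'k'
  Position 4: 'k'
  Position 3: 'h'
  Position 2: 'g'
  Position 1: 'l'
  Position 0: 'p'
Reversed: mbkkhglp

mbkkhglp


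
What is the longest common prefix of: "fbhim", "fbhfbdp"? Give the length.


Words: fbhim, fbhfbdp
  Position 0: all 'f' => match
  Position 1: all 'b' => match
  Position 2: all 'h' => match
  Position 3: ('i', 'f') => mismatch, stop
LCP = "fbh" (length 3)

3


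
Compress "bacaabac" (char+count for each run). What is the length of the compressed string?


Input: bacaabac
Runs:
  'b' x 1 => "b1"
  'a' x 1 => "a1"
  'c' x 1 => "c1"
  'a' x 2 => "a2"
  'b' x 1 => "b1"
  'a' x 1 => "a1"
  'c' x 1 => "c1"
Compressed: "b1a1c1a2b1a1c1"
Compressed length: 14

14


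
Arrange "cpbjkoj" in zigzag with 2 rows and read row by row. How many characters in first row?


Zigzag "cpbjkoj" into 2 rows:
Placing characters:
  'c' => row 0
  'p' => row 1
  'b' => row 0
  'j' => row 1
  'k' => row 0
  'o' => row 1
  'j' => row 0
Rows:
  Row 0: "cbkj"
  Row 1: "pjo"
First row length: 4

4


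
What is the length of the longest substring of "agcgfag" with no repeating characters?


Input: "agcgfag"
Sliding window (track last position of each char):
  Position 0 ('a'): window [0,0] length 1 -- new best
  Position 1 ('g'): window [0,1] length 2 -- new best
  Position 2 ('c'): window [0,2] length 3 -- new best
  Position 3 ('g'): repeat (last at 1), move window start to 2
  Position 3 ('g'): window [2,3] length 2
  Position 4 ('f'): window [2,4] length 3
  Position 5 ('a'): window [2,5] length 4 -- new best
  Position 6 ('g'): repeat (last at 3), move window start to 4
  Position 6 ('g'): window [4,6] length 3
Longest substring with no repeats: "cgfa" with length 4

4


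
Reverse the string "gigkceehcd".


Input: gigkceehcd
Reading characters right to left:
  Position 9: 'd'
  Position 8: 'c'
  Position 7: 'h'
  Position 6: 'e'
  Position 5: 'e'
  Position 4: 'c'
  Position 3: 'k'
  Position 2: 'g'
  Position 1: 'i'
  Position 0: 'g'
Reversed: dcheeckgig

dcheeckgig


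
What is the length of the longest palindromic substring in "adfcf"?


Input: "adfcf"
Checking substrings for palindromes:
  [2:5] "fcf" (len 3) => palindrome
Longest palindromic substring: "fcf" with length 3

3


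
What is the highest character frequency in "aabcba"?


Input: aabcba
Character counts:
  'a': 3
  'b': 2
  'c': 1
Maximum frequency: 3

3


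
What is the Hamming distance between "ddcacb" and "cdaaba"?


Comparing "ddcacb" and "cdaaba" position by position:
  Position 0: 'd' vs 'c' => differ
  Position 1: 'd' vs 'd' => same
  Position 2: 'c' vs 'a' => differ
  Position 3: 'a' vs 'a' => same
  Position 4: 'c' vs 'b' => differ
  Position 5: 'b' vs 'a' => differ
Total differences (Hamming distance): 4

4


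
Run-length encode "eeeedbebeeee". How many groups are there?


Input: eeeedbebeeee
Scanning for consecutive runs:
  Group 1: 'e' x 4 (positions 0-3)
  Group 2: 'd' x 1 (positions 4-4)
  Group 3: 'b' x 1 (positions 5-5)
  Group 4: 'e' x 1 (positions 6-6)
  Group 5: 'b' x 1 (positions 7-7)
  Group 6: 'e' x 4 (positions 8-11)
Total groups: 6

6


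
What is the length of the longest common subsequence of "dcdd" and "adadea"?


LCS of "dcdd" and "adadea"
DP table:
           a    d    a    d    e    a
      0    0    0    0    0    0    0
  d   0    0    1    1    1    1    1
  c   0    0    1    1    1    1    1
  d   0    0    1    1    2    2    2
  d   0    0    1    1    2    2    2
LCS length = dp[4][6] = 2

2


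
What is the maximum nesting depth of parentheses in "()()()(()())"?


Input: "()()()(()())"
Tracking depth:
  Position 0 '(': depth becomes 1
  Position 1 ')': depth becomes 0
  Position 2 '(': depth becomes 1
  Position 3 ')': depth becomes 0
  Position 4 '(': depth becomes 1
  Position 5 ')': depth becomes 0
  Position 6 '(': depth becomes 1
  Position 7 '(': depth becomes 2
  Position 8 ')': depth becomes 1
  Position 9 '(': depth becomes 2
  Position 10 ')': depth becomes 1
  Position 11 ')': depth becomes 0
Maximum depth reached: 2

2


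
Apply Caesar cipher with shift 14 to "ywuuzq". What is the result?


Caesar cipher: shift "ywuuzq" by 14
  'y' (pos 24) + 14 = pos 12 = 'm'
  'w' (pos 22) + 14 = pos 10 = 'k'
  'u' (pos 20) + 14 = pos 8 = 'i'
  'u' (pos 20) + 14 = pos 8 = 'i'
  'z' (pos 25) + 14 = pos 13 = 'n'
  'q' (pos 16) + 14 = pos 4 = 'e'
Result: mkiine

mkiine


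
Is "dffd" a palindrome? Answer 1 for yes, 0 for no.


Input: dffd
Reversed: dffd
  Compare pos 0 ('d') with pos 3 ('d'): match
  Compare pos 1 ('f') with pos 2 ('f'): match
Result: palindrome

1


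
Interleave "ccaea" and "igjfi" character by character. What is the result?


Interleaving "ccaea" and "igjfi":
  Position 0: 'c' from first, 'i' from second => "ci"
  Position 1: 'c' from first, 'g' from second => "cg"
  Position 2: 'a' from first, 'j' from second => "aj"
  Position 3: 'e' from first, 'f' from second => "ef"
  Position 4: 'a' from first, 'i' from second => "ai"
Result: cicgajefai

cicgajefai


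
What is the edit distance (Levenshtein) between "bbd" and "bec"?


Computing edit distance: "bbd" -> "bec"
DP table:
           b    e    c
      0    1    2    3
  b   1    0    1    2
  b   2    1    1    2
  d   3    2    2    2
Edit distance = dp[3][3] = 2

2


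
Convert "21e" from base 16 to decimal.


Input: "21e" in base 16
Positional expansion:
  Digit '2' (value 2) x 16^2 = 512
  Digit '1' (value 1) x 16^1 = 16
  Digit 'e' (value 14) x 16^0 = 14
Sum = 542

542


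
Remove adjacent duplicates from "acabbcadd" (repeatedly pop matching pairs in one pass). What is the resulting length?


Input: acabbcadd
Stack-based adjacent duplicate removal:
  Read 'a': push. Stack: a
  Read 'c': push. Stack: ac
  Read 'a': push. Stack: aca
  Read 'b': push. Stack: acab
  Read 'b': matches stack top 'b' => pop. Stack: aca
  Read 'c': push. Stack: acac
  Read 'a': push. Stack: acaca
  Read 'd': push. Stack: acacad
  Read 'd': matches stack top 'd' => pop. Stack: acaca
Final stack: "acaca" (length 5)

5


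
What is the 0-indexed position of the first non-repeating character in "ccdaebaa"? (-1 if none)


Input: ccdaebaa
Character frequencies:
  'a': 3
  'b': 1
  'c': 2
  'd': 1
  'e': 1
Scanning left to right for freq == 1:
  Position 0 ('c'): freq=2, skip
  Position 1 ('c'): freq=2, skip
  Position 2 ('d'): unique! => answer = 2

2


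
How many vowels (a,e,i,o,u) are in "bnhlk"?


Input: bnhlk
Checking each character:
  'b' at position 0: consonant
  'n' at position 1: consonant
  'h' at position 2: consonant
  'l' at position 3: consonant
  'k' at position 4: consonant
Total vowels: 0

0


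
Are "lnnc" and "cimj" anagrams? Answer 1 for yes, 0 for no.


Strings: "lnnc", "cimj"
Sorted first:  clnn
Sorted second: cijm
Differ at position 1: 'l' vs 'i' => not anagrams

0


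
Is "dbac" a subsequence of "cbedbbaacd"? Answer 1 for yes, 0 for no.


Check if "dbac" is a subsequence of "cbedbbaacd"
Greedy scan:
  Position 0 ('c'): no match needed
  Position 1 ('b'): no match needed
  Position 2 ('e'): no match needed
  Position 3 ('d'): matches sub[0] = 'd'
  Position 4 ('b'): matches sub[1] = 'b'
  Position 5 ('b'): no match needed
  Position 6 ('a'): matches sub[2] = 'a'
  Position 7 ('a'): no match needed
  Position 8 ('c'): matches sub[3] = 'c'
  Position 9 ('d'): no match needed
All 4 characters matched => is a subsequence

1


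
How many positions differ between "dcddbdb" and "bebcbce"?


Comparing "dcddbdb" and "bebcbce" position by position:
  Position 0: 'd' vs 'b' => DIFFER
  Position 1: 'c' vs 'e' => DIFFER
  Position 2: 'd' vs 'b' => DIFFER
  Position 3: 'd' vs 'c' => DIFFER
  Position 4: 'b' vs 'b' => same
  Position 5: 'd' vs 'c' => DIFFER
  Position 6: 'b' vs 'e' => DIFFER
Positions that differ: 6

6


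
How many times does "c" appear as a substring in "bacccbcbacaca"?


Searching for "c" in "bacccbcbacaca"
Scanning each position:
  Position 0: "b" => no
  Position 1: "a" => no
  Position 2: "c" => MATCH
  Position 3: "c" => MATCH
  Position 4: "c" => MATCH
  Position 5: "b" => no
  Position 6: "c" => MATCH
  Position 7: "b" => no
  Position 8: "a" => no
  Position 9: "c" => MATCH
  Position 10: "a" => no
  Position 11: "c" => MATCH
  Position 12: "a" => no
Total occurrences: 6

6


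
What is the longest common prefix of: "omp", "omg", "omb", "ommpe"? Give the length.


Words: omp, omg, omb, ommpe
  Position 0: all 'o' => match
  Position 1: all 'm' => match
  Position 2: ('p', 'g', 'b', 'm') => mismatch, stop
LCP = "om" (length 2)

2


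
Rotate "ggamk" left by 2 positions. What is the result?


Input: "ggamk", rotate left by 2
First 2 characters: "gg"
Remaining characters: "amk"
Concatenate remaining + first: "amk" + "gg" = "amkgg"

amkgg


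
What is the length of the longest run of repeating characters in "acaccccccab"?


Input: "acaccccccab"
Scanning for longest run:
  Position 1 ('c'): new char, reset run to 1
  Position 2 ('a'): new char, reset run to 1
  Position 3 ('c'): new char, reset run to 1
  Position 4 ('c'): continues run of 'c', length=2
  Position 5 ('c'): continues run of 'c', length=3
  Position 6 ('c'): continues run of 'c', length=4
  Position 7 ('c'): continues run of 'c', length=5
  Position 8 ('c'): continues run of 'c', length=6
  Position 9 ('a'): new char, reset run to 1
  Position 10 ('b'): new char, reset run to 1
Longest run: 'c' with length 6

6


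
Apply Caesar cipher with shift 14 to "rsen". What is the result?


Caesar cipher: shift "rsen" by 14
  'r' (pos 17) + 14 = pos 5 = 'f'
  's' (pos 18) + 14 = pos 6 = 'g'
  'e' (pos 4) + 14 = pos 18 = 's'
  'n' (pos 13) + 14 = pos 1 = 'b'
Result: fgsb

fgsb


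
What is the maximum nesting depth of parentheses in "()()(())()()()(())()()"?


Input: "()()(())()()()(())()()"
Tracking depth:
  Position 0 '(': depth becomes 1
  Position 1 ')': depth becomes 0
  Position 2 '(': depth becomes 1
  Position 3 ')': depth becomes 0
  Position 4 '(': depth becomes 1
  Position 5 '(': depth becomes 2
  Position 6 ')': depth becomes 1
  Position 7 ')': depth becomes 0
  Position 8 '(': depth becomes 1
  Position 9 ')': depth becomes 0
  Position 10 '(': depth becomes 1
  Position 11 ')': depth becomes 0
  Position 12 '(': depth becomes 1
  Position 13 ')': depth becomes 0
  Position 14 '(': depth becomes 1
  Position 15 '(': depth becomes 2
  Position 16 ')': depth becomes 1
  Position 17 ')': depth becomes 0
  Position 18 '(': depth becomes 1
  Position 19 ')': depth becomes 0
  Position 20 '(': depth becomes 1
  Position 21 ')': depth becomes 0
Maximum depth reached: 2

2


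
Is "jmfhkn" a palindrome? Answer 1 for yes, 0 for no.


Input: jmfhkn
Reversed: nkhfmj
  Compare pos 0 ('j') with pos 5 ('n'): MISMATCH
  Compare pos 1 ('m') with pos 4 ('k'): MISMATCH
  Compare pos 2 ('f') with pos 3 ('h'): MISMATCH
Result: not a palindrome

0


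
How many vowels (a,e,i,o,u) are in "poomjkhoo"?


Input: poomjkhoo
Checking each character:
  'p' at position 0: consonant
  'o' at position 1: vowel (running total: 1)
  'o' at position 2: vowel (running total: 2)
  'm' at position 3: consonant
  'j' at position 4: consonant
  'k' at position 5: consonant
  'h' at position 6: consonant
  'o' at position 7: vowel (running total: 3)
  'o' at position 8: vowel (running total: 4)
Total vowels: 4

4


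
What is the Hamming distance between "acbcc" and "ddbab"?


Comparing "acbcc" and "ddbab" position by position:
  Position 0: 'a' vs 'd' => differ
  Position 1: 'c' vs 'd' => differ
  Position 2: 'b' vs 'b' => same
  Position 3: 'c' vs 'a' => differ
  Position 4: 'c' vs 'b' => differ
Total differences (Hamming distance): 4

4


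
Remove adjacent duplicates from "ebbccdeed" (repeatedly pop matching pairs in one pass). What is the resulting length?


Input: ebbccdeed
Stack-based adjacent duplicate removal:
  Read 'e': push. Stack: e
  Read 'b': push. Stack: eb
  Read 'b': matches stack top 'b' => pop. Stack: e
  Read 'c': push. Stack: ec
  Read 'c': matches stack top 'c' => pop. Stack: e
  Read 'd': push. Stack: ed
  Read 'e': push. Stack: ede
  Read 'e': matches stack top 'e' => pop. Stack: ed
  Read 'd': matches stack top 'd' => pop. Stack: e
Final stack: "e" (length 1)

1


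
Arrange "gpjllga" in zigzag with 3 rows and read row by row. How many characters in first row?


Zigzag "gpjllga" into 3 rows:
Placing characters:
  'g' => row 0
  'p' => row 1
  'j' => row 2
  'l' => row 1
  'l' => row 0
  'g' => row 1
  'a' => row 2
Rows:
  Row 0: "gl"
  Row 1: "plg"
  Row 2: "ja"
First row length: 2

2


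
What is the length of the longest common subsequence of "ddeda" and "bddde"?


LCS of "ddeda" and "bddde"
DP table:
           b    d    d    d    e
      0    0    0    0    0    0
  d   0    0    1    1    1    1
  d   0    0    1    2    2    2
  e   0    0    1    2    2    3
  d   0    0    1    2    3    3
  a   0    0    1    2    3    3
LCS length = dp[5][5] = 3

3


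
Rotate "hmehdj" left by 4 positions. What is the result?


Input: "hmehdj", rotate left by 4
First 4 characters: "hmeh"
Remaining characters: "dj"
Concatenate remaining + first: "dj" + "hmeh" = "djhmeh"

djhmeh


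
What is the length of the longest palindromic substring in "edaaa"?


Input: "edaaa"
Checking substrings for palindromes:
  [2:5] "aaa" (len 3) => palindrome
  [2:4] "aa" (len 2) => palindrome
  [3:5] "aa" (len 2) => palindrome
Longest palindromic substring: "aaa" with length 3

3


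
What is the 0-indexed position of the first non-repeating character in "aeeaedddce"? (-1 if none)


Input: aeeaedddce
Character frequencies:
  'a': 2
  'c': 1
  'd': 3
  'e': 4
Scanning left to right for freq == 1:
  Position 0 ('a'): freq=2, skip
  Position 1 ('e'): freq=4, skip
  Position 2 ('e'): freq=4, skip
  Position 3 ('a'): freq=2, skip
  Position 4 ('e'): freq=4, skip
  Position 5 ('d'): freq=3, skip
  Position 6 ('d'): freq=3, skip
  Position 7 ('d'): freq=3, skip
  Position 8 ('c'): unique! => answer = 8

8


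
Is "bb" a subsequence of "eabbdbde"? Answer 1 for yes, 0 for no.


Check if "bb" is a subsequence of "eabbdbde"
Greedy scan:
  Position 0 ('e'): no match needed
  Position 1 ('a'): no match needed
  Position 2 ('b'): matches sub[0] = 'b'
  Position 3 ('b'): matches sub[1] = 'b'
  Position 4 ('d'): no match needed
  Position 5 ('b'): no match needed
  Position 6 ('d'): no match needed
  Position 7 ('e'): no match needed
All 2 characters matched => is a subsequence

1


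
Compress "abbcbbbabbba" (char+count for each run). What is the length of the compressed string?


Input: abbcbbbabbba
Runs:
  'a' x 1 => "a1"
  'b' x 2 => "b2"
  'c' x 1 => "c1"
  'b' x 3 => "b3"
  'a' x 1 => "a1"
  'b' x 3 => "b3"
  'a' x 1 => "a1"
Compressed: "a1b2c1b3a1b3a1"
Compressed length: 14

14


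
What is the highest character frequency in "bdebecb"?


Input: bdebecb
Character counts:
  'b': 3
  'c': 1
  'd': 1
  'e': 2
Maximum frequency: 3

3


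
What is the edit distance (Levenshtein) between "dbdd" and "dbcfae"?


Computing edit distance: "dbdd" -> "dbcfae"
DP table:
           d    b    c    f    a    e
      0    1    2    3    4    5    6
  d   1    0    1    2    3    4    5
  b   2    1    0    1    2    3    4
  d   3    2    1    1    2    3    4
  d   4    3    2    2    2    3    4
Edit distance = dp[4][6] = 4

4


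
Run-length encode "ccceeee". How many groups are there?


Input: ccceeee
Scanning for consecutive runs:
  Group 1: 'c' x 3 (positions 0-2)
  Group 2: 'e' x 4 (positions 3-6)
Total groups: 2

2


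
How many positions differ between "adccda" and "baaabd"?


Comparing "adccda" and "baaabd" position by position:
  Position 0: 'a' vs 'b' => DIFFER
  Position 1: 'd' vs 'a' => DIFFER
  Position 2: 'c' vs 'a' => DIFFER
  Position 3: 'c' vs 'a' => DIFFER
  Position 4: 'd' vs 'b' => DIFFER
  Position 5: 'a' vs 'd' => DIFFER
Positions that differ: 6

6


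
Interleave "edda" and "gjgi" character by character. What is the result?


Interleaving "edda" and "gjgi":
  Position 0: 'e' from first, 'g' from second => "eg"
  Position 1: 'd' from first, 'j' from second => "dj"
  Position 2: 'd' from first, 'g' from second => "dg"
  Position 3: 'a' from first, 'i' from second => "ai"
Result: egdjdgai

egdjdgai


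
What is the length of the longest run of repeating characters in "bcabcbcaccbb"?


Input: "bcabcbcaccbb"
Scanning for longest run:
  Position 1 ('c'): new char, reset run to 1
  Position 2 ('a'): new char, reset run to 1
  Position 3 ('b'): new char, reset run to 1
  Position 4 ('c'): new char, reset run to 1
  Position 5 ('b'): new char, reset run to 1
  Position 6 ('c'): new char, reset run to 1
  Position 7 ('a'): new char, reset run to 1
  Position 8 ('c'): new char, reset run to 1
  Position 9 ('c'): continues run of 'c', length=2
  Position 10 ('b'): new char, reset run to 1
  Position 11 ('b'): continues run of 'b', length=2
Longest run: 'c' with length 2

2


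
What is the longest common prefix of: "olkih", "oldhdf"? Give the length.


Words: olkih, oldhdf
  Position 0: all 'o' => match
  Position 1: all 'l' => match
  Position 2: ('k', 'd') => mismatch, stop
LCP = "ol" (length 2)

2


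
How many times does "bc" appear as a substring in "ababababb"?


Searching for "bc" in "ababababb"
Scanning each position:
  Position 0: "ab" => no
  Position 1: "ba" => no
  Position 2: "ab" => no
  Position 3: "ba" => no
  Position 4: "ab" => no
  Position 5: "ba" => no
  Position 6: "ab" => no
  Position 7: "bb" => no
Total occurrences: 0

0


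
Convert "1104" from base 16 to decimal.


Input: "1104" in base 16
Positional expansion:
  Digit '1' (value 1) x 16^3 = 4096
  Digit '1' (value 1) x 16^2 = 256
  Digit '0' (value 0) x 16^1 = 0
  Digit '4' (value 4) x 16^0 = 4
Sum = 4356

4356


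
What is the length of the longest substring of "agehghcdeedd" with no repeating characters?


Input: "agehghcdeedd"
Sliding window (track last position of each char):
  Position 0 ('a'): window [0,0] length 1 -- new best
  Position 1 ('g'): window [0,1] length 2 -- new best
  Position 2 ('e'): window [0,2] length 3 -- new best
  Position 3 ('h'): window [0,3] length 4 -- new best
  Position 4 ('g'): repeat (last at 1), move window start to 2
  Position 4 ('g'): window [2,4] length 3
  Position 5 ('h'): repeat (last at 3), move window start to 4
  Position 5 ('h'): window [4,5] length 2
  Position 6 ('c'): window [4,6] length 3
  Position 7 ('d'): window [4,7] length 4
  Position 8 ('e'): window [4,8] length 5 -- new best
  Position 9 ('e'): repeat (last at 8), move window start to 9
  Position 9 ('e'): window [9,9] length 1
  Position 10 ('d'): window [9,10] length 2
  Position 11 ('d'): repeat (last at 10), move window start to 11
  Position 11 ('d'): window [11,11] length 1
Longest substring with no repeats: "ghcde" with length 5

5


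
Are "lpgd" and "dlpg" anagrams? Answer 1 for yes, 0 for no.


Strings: "lpgd", "dlpg"
Sorted first:  dglp
Sorted second: dglp
Sorted forms match => anagrams

1


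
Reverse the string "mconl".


Input: mconl
Reading characters right to left:
  Position 4: 'l'
  Position 3: 'n'
  Position 2: 'o'
  Position 1: 'c'
  Position 0: 'm'
Reversed: lnocm

lnocm


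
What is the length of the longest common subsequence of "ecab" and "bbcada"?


LCS of "ecab" and "bbcada"
DP table:
           b    b    c    a    d    a
      0    0    0    0    0    0    0
  e   0    0    0    0    0    0    0
  c   0    0    0    1    1    1    1
  a   0    0    0    1    2    2    2
  b   0    1    1    1    2    2    2
LCS length = dp[4][6] = 2

2


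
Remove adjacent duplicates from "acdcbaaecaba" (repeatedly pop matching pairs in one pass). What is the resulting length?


Input: acdcbaaecaba
Stack-based adjacent duplicate removal:
  Read 'a': push. Stack: a
  Read 'c': push. Stack: ac
  Read 'd': push. Stack: acd
  Read 'c': push. Stack: acdc
  Read 'b': push. Stack: acdcb
  Read 'a': push. Stack: acdcba
  Read 'a': matches stack top 'a' => pop. Stack: acdcb
  Read 'e': push. Stack: acdcbe
  Read 'c': push. Stack: acdcbec
  Read 'a': push. Stack: acdcbeca
  Read 'b': push. Stack: acdcbecab
  Read 'a': push. Stack: acdcbecaba
Final stack: "acdcbecaba" (length 10)

10


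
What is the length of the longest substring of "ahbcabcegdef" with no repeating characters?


Input: "ahbcabcegdef"
Sliding window (track last position of each char):
  Position 0 ('a'): window [0,0] length 1 -- new best
  Position 1 ('h'): window [0,1] length 2 -- new best
  Position 2 ('b'): window [0,2] length 3 -- new best
  Position 3 ('c'): window [0,3] length 4 -- new best
  Position 4 ('a'): repeat (last at 0), move window start to 1
  Position 4 ('a'): window [1,4] length 4
  Position 5 ('b'): repeat (last at 2), move window start to 3
  Position 5 ('b'): window [3,5] length 3
  Position 6 ('c'): repeat (last at 3), move window start to 4
  Position 6 ('c'): window [4,6] length 3
  Position 7 ('e'): window [4,7] length 4
  Position 8 ('g'): window [4,8] length 5 -- new best
  Position 9 ('d'): window [4,9] length 6 -- new best
  Position 10 ('e'): repeat (last at 7), move window start to 8
  Position 10 ('e'): window [8,10] length 3
  Position 11 ('f'): window [8,11] length 4
Longest substring with no repeats: "abcegd" with length 6

6


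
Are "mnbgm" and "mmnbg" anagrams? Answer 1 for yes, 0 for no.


Strings: "mnbgm", "mmnbg"
Sorted first:  bgmmn
Sorted second: bgmmn
Sorted forms match => anagrams

1


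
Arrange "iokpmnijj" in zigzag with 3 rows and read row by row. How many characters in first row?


Zigzag "iokpmnijj" into 3 rows:
Placing characters:
  'i' => row 0
  'o' => row 1
  'k' => row 2
  'p' => row 1
  'm' => row 0
  'n' => row 1
  'i' => row 2
  'j' => row 1
  'j' => row 0
Rows:
  Row 0: "imj"
  Row 1: "opnj"
  Row 2: "ki"
First row length: 3

3


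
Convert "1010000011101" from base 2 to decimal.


Input: "1010000011101" in base 2
Positional expansion:
  Digit '1' (value 1) x 2^12 = 4096
  Digit '0' (value 0) x 2^11 = 0
  Digit '1' (value 1) x 2^10 = 1024
  Digit '0' (value 0) x 2^9 = 0
  Digit '0' (value 0) x 2^8 = 0
  Digit '0' (value 0) x 2^7 = 0
  Digit '0' (value 0) x 2^6 = 0
  Digit '0' (value 0) x 2^5 = 0
  Digit '1' (value 1) x 2^4 = 16
  Digit '1' (value 1) x 2^3 = 8
  Digit '1' (value 1) x 2^2 = 4
  Digit '0' (value 0) x 2^1 = 0
  Digit '1' (value 1) x 2^0 = 1
Sum = 5149

5149


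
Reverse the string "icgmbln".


Input: icgmbln
Reading characters right to left:
  Position 6: 'n'
  Position 5: 'l'
  Position 4: 'b'
  Position 3: 'm'
  Position 2: 'g'
  Position 1: 'c'
  Position 0: 'i'
Reversed: nlbmgci

nlbmgci


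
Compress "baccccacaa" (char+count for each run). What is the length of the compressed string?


Input: baccccacaa
Runs:
  'b' x 1 => "b1"
  'a' x 1 => "a1"
  'c' x 4 => "c4"
  'a' x 1 => "a1"
  'c' x 1 => "c1"
  'a' x 2 => "a2"
Compressed: "b1a1c4a1c1a2"
Compressed length: 12

12


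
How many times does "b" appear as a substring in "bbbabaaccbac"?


Searching for "b" in "bbbabaaccbac"
Scanning each position:
  Position 0: "b" => MATCH
  Position 1: "b" => MATCH
  Position 2: "b" => MATCH
  Position 3: "a" => no
  Position 4: "b" => MATCH
  Position 5: "a" => no
  Position 6: "a" => no
  Position 7: "c" => no
  Position 8: "c" => no
  Position 9: "b" => MATCH
  Position 10: "a" => no
  Position 11: "c" => no
Total occurrences: 5

5


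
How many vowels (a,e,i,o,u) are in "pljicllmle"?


Input: pljicllmle
Checking each character:
  'p' at position 0: consonant
  'l' at position 1: consonant
  'j' at position 2: consonant
  'i' at position 3: vowel (running total: 1)
  'c' at position 4: consonant
  'l' at position 5: consonant
  'l' at position 6: consonant
  'm' at position 7: consonant
  'l' at position 8: consonant
  'e' at position 9: vowel (running total: 2)
Total vowels: 2

2


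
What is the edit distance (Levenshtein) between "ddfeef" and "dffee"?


Computing edit distance: "ddfeef" -> "dffee"
DP table:
           d    f    f    e    e
      0    1    2    3    4    5
  d   1    0    1    2    3    4
  d   2    1    1    2    3    4
  f   3    2    1    1    2    3
  e   4    3    2    2    1    2
  e   5    4    3    3    2    1
  f   6    5    4    3    3    2
Edit distance = dp[6][5] = 2

2


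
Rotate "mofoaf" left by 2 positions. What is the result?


Input: "mofoaf", rotate left by 2
First 2 characters: "mo"
Remaining characters: "foaf"
Concatenate remaining + first: "foaf" + "mo" = "foafmo"

foafmo


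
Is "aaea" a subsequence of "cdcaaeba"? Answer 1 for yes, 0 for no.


Check if "aaea" is a subsequence of "cdcaaeba"
Greedy scan:
  Position 0 ('c'): no match needed
  Position 1 ('d'): no match needed
  Position 2 ('c'): no match needed
  Position 3 ('a'): matches sub[0] = 'a'
  Position 4 ('a'): matches sub[1] = 'a'
  Position 5 ('e'): matches sub[2] = 'e'
  Position 6 ('b'): no match needed
  Position 7 ('a'): matches sub[3] = 'a'
All 4 characters matched => is a subsequence

1


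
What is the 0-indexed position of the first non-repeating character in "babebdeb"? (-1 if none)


Input: babebdeb
Character frequencies:
  'a': 1
  'b': 4
  'd': 1
  'e': 2
Scanning left to right for freq == 1:
  Position 0 ('b'): freq=4, skip
  Position 1 ('a'): unique! => answer = 1

1


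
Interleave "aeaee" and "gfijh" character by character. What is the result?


Interleaving "aeaee" and "gfijh":
  Position 0: 'a' from first, 'g' from second => "ag"
  Position 1: 'e' from first, 'f' from second => "ef"
  Position 2: 'a' from first, 'i' from second => "ai"
  Position 3: 'e' from first, 'j' from second => "ej"
  Position 4: 'e' from first, 'h' from second => "eh"
Result: agefaiejeh

agefaiejeh


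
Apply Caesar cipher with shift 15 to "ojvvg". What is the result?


Caesar cipher: shift "ojvvg" by 15
  'o' (pos 14) + 15 = pos 3 = 'd'
  'j' (pos 9) + 15 = pos 24 = 'y'
  'v' (pos 21) + 15 = pos 10 = 'k'
  'v' (pos 21) + 15 = pos 10 = 'k'
  'g' (pos 6) + 15 = pos 21 = 'v'
Result: dykkv

dykkv


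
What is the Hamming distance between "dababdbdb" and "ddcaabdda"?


Comparing "dababdbdb" and "ddcaabdda" position by position:
  Position 0: 'd' vs 'd' => same
  Position 1: 'a' vs 'd' => differ
  Position 2: 'b' vs 'c' => differ
  Position 3: 'a' vs 'a' => same
  Position 4: 'b' vs 'a' => differ
  Position 5: 'd' vs 'b' => differ
  Position 6: 'b' vs 'd' => differ
  Position 7: 'd' vs 'd' => same
  Position 8: 'b' vs 'a' => differ
Total differences (Hamming distance): 6

6


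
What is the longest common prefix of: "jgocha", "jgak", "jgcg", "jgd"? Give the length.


Words: jgocha, jgak, jgcg, jgd
  Position 0: all 'j' => match
  Position 1: all 'g' => match
  Position 2: ('o', 'a', 'c', 'd') => mismatch, stop
LCP = "jg" (length 2)

2


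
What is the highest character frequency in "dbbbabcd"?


Input: dbbbabcd
Character counts:
  'a': 1
  'b': 4
  'c': 1
  'd': 2
Maximum frequency: 4

4


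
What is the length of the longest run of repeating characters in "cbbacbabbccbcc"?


Input: "cbbacbabbccbcc"
Scanning for longest run:
  Position 1 ('b'): new char, reset run to 1
  Position 2 ('b'): continues run of 'b', length=2
  Position 3 ('a'): new char, reset run to 1
  Position 4 ('c'): new char, reset run to 1
  Position 5 ('b'): new char, reset run to 1
  Position 6 ('a'): new char, reset run to 1
  Position 7 ('b'): new char, reset run to 1
  Position 8 ('b'): continues run of 'b', length=2
  Position 9 ('c'): new char, reset run to 1
  Position 10 ('c'): continues run of 'c', length=2
  Position 11 ('b'): new char, reset run to 1
  Position 12 ('c'): new char, reset run to 1
  Position 13 ('c'): continues run of 'c', length=2
Longest run: 'b' with length 2

2
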